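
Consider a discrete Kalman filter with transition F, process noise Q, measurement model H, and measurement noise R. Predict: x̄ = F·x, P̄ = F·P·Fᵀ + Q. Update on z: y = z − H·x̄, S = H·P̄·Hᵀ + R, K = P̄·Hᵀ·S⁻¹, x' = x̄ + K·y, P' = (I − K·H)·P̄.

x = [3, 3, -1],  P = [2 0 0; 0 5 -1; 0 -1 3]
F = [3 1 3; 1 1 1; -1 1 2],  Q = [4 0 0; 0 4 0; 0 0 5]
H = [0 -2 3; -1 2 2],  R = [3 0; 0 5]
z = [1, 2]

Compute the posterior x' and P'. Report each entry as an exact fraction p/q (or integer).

x̄ = F·x = [9, 5, -2]
P̄ = F·P·Fᵀ + Q = [48 16 12; 16 12 6; 12 6 20]
y = z − H·x̄ = [17, 5]
S = H·P̄·Hᵀ + R = [159 80; 80 117]
K = P̄·Hᵀ·S⁻¹ = [-172/12203 952/12203; -2302/12203 3660/12203; 2416/12203 2520/12203]
x' = x̄ + K·y = [111663/12203, 40181/12203, 29266/12203]
P' = (I − K·H)·P̄ = [578816/12203 175176/12203 116612/12203; 175176/12203 59424/12203 37314/12203; 116612/12203 37314/12203 27292/12203]

x' = [111663/12203, 40181/12203, 29266/12203]
P' = [578816/12203 175176/12203 116612/12203; 175176/12203 59424/12203 37314/12203; 116612/12203 37314/12203 27292/12203]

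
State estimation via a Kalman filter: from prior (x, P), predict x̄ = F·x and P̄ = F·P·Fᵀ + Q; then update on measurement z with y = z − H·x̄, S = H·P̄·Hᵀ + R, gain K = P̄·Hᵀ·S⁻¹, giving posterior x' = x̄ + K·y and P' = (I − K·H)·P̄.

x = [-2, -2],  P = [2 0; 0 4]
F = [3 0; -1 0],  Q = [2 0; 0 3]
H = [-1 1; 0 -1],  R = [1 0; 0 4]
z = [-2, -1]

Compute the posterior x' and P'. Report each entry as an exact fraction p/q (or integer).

x' = [296/221, -67/221]
P' = [400/221 232/221; 232/221 276/221]

x̄ = F·x = [-6, 2]
P̄ = F·P·Fᵀ + Q = [20 -6; -6 5]
y = z − H·x̄ = [-10, 1]
S = H·P̄·Hᵀ + R = [38 -11; -11 9]
K = P̄·Hᵀ·S⁻¹ = [-168/221 -58/221; 44/221 -69/221]
x' = x̄ + K·y = [296/221, -67/221]
P' = (I − K·H)·P̄ = [400/221 232/221; 232/221 276/221]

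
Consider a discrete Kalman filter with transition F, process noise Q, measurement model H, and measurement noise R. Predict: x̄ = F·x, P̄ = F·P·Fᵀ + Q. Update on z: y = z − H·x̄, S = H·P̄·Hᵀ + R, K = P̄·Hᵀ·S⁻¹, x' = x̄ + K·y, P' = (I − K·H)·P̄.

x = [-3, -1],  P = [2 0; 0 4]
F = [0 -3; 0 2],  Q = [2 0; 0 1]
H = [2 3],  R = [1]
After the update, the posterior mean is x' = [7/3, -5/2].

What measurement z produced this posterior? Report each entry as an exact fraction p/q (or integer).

z = [-3]

x̄ = F·x = [3, -2]
P̄ = F·P·Fᵀ + Q = [38 -24; -24 17]
S = H·P̄·Hᵀ + R = [18]
K = P̄·Hᵀ·S⁻¹ = [2/9; 1/6]
x' − x̄ = [-2/3, -1/2] = K·y
y = (KᵀK)⁻¹·Kᵀ·(x' − x̄) = [-3]
z = y + H·x̄ = [-3] + [0] = [-3]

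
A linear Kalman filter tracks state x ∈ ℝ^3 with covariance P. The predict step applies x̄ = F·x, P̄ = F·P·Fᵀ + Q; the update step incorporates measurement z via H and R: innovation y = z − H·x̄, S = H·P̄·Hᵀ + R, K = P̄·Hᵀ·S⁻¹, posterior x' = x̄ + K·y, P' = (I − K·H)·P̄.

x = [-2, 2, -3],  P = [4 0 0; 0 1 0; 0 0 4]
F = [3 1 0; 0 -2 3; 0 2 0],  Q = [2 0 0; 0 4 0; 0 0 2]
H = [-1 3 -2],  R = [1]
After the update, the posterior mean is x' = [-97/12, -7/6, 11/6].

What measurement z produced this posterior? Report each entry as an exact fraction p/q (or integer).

x̄ = F·x = [-4, -13, 4]
P̄ = F·P·Fᵀ + Q = [39 -2 2; -2 44 -4; 2 -4 6]
S = H·P̄·Hᵀ + R = [528]
K = P̄·Hᵀ·S⁻¹ = [-49/528; 71/264; -13/264]
x' − x̄ = [-49/12, 71/6, -13/6] = K·y
y = (KᵀK)⁻¹·Kᵀ·(x' − x̄) = [44]
z = y + H·x̄ = [44] + [-43] = [1]

z = [1]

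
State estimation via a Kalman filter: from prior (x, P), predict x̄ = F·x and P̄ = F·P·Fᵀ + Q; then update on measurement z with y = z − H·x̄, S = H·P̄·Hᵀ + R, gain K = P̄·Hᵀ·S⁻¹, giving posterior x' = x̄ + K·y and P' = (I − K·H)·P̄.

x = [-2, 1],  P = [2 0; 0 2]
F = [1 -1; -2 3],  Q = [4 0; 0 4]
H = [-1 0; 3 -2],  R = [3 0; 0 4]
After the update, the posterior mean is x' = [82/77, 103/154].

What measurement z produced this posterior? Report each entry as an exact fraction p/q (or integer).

z = [-2, 2]

x̄ = F·x = [-3, 7]
P̄ = F·P·Fᵀ + Q = [8 -10; -10 30]
S = H·P̄·Hᵀ + R = [11 -44; -44 316]
K = P̄·Hᵀ·S⁻¹ = [-148/385 3/35; -40/77 -5/14]
x' − x̄ = [313/77, -975/154] = K·y
y = (KᵀK)⁻¹·Kᵀ·(x' − x̄) = [-5, 25]
z = y + H·x̄ = [-5, 25] + [3, -23] = [-2, 2]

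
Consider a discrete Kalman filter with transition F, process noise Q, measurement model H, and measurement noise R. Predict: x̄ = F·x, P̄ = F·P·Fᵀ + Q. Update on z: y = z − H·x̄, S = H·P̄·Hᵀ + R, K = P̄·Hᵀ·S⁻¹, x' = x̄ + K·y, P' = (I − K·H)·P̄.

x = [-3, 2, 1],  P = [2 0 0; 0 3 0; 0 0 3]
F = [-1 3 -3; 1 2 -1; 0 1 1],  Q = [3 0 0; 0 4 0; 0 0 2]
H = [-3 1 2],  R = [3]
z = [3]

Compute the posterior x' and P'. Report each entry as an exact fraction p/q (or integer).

x̄ = F·x = [6, 0, 3]
P̄ = F·P·Fᵀ + Q = [59 25 0; 25 21 3; 0 3 8]
y = z − H·x̄ = [15]
S = H·P̄·Hᵀ + R = [449]
K = P̄·Hᵀ·S⁻¹ = [-152/449; -48/449; 19/449]
x' = x̄ + K·y = [414/449, -720/449, 1632/449]
P' = (I − K·H)·P̄ = [3387/449 3929/449 2888/449; 3929/449 7125/449 2259/449; 2888/449 2259/449 3231/449]

x' = [414/449, -720/449, 1632/449]
P' = [3387/449 3929/449 2888/449; 3929/449 7125/449 2259/449; 2888/449 2259/449 3231/449]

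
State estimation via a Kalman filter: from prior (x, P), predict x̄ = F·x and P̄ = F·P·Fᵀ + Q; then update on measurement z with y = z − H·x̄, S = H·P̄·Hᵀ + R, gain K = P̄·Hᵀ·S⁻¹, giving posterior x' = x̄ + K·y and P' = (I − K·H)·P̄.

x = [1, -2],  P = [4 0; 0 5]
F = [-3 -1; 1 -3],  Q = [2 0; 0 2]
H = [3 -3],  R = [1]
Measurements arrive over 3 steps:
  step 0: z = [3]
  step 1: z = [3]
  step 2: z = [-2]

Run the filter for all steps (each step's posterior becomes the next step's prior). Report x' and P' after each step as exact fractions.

step 0: x' = [2447/793, 1663/793], P' = [19699/793 19659/793; 19659/793 19707/793]
step 1: x' = [4657946/744553, 3920648/744553], P' = [9403766/744553 9244524/744553; 9244524/744553 9167922/744553]
step 2: x' = [499265086/380524501, 763242206/380524501], P' = [4429188614/380524501 4351679208/380524501; 4351679208/380524501 4316367574/380524501]

step 0: x̄ = F·x = [-1, 7]
step 0: P̄ = F·P·Fᵀ + Q = [43 3; 3 51]
step 0: y = z − H·x̄ = [27]
step 0: S = H·P̄·Hᵀ + R = [793]
step 0: K = P̄·Hᵀ·S⁻¹ = [120/793; -144/793]
step 0: x' = x̄ + K·y = [2447/793, 1663/793]
step 0: P' = (I − K·H)·P̄ = [19699/793 19659/793; 19659/793 19707/793]
step 1: x̄ = F·x = [-9004/793, -2542/793]
step 1: P̄ = F·P·Fᵀ + Q = [316538/793 157296/793; 157296/793 80694/793]
step 1: y = z − H·x̄ = [21765/793]
step 1: S = H·P̄·Hᵀ + R = [744553/793]
step 1: K = P̄·Hᵀ·S⁻¹ = [477726/744553; 229806/744553]
step 1: x' = x̄ + K·y = [4657946/744553, 3920648/744553]
step 1: P' = (I − K·H)·P̄ = [9403766/744553 9244524/744553; 9244524/744553 9167922/744553]
step 2: x̄ = F·x = [-17894486/744553, -7103998/744553]
step 2: P̄ = F·P·Fᵀ + Q = [150758066/744553 73248660/744553; 73248660/744553 37937026/744553]
step 2: y = z − H·x̄ = [30882358/744553]
step 2: S = H·P̄·Hᵀ + R = [380524501/744553]
step 2: K = P̄·Hᵀ·S⁻¹ = [232528218/380524501; 105934902/380524501]
step 2: x' = x̄ + K·y = [499265086/380524501, 763242206/380524501]
step 2: P' = (I − K·H)·P̄ = [4429188614/380524501 4351679208/380524501; 4351679208/380524501 4316367574/380524501]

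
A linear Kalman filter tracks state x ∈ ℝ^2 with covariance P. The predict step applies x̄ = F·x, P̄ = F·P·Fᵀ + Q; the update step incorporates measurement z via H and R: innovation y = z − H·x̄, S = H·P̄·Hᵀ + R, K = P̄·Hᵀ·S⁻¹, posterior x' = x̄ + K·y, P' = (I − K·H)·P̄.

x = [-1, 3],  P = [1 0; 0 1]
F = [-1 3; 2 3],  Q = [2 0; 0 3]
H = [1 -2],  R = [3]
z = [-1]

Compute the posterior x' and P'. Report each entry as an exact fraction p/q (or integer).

x̄ = F·x = [10, 7]
P̄ = F·P·Fᵀ + Q = [12 7; 7 16]
y = z − H·x̄ = [3]
S = H·P̄·Hᵀ + R = [51]
K = P̄·Hᵀ·S⁻¹ = [-2/51; -25/51]
x' = x̄ + K·y = [168/17, 94/17]
P' = (I − K·H)·P̄ = [608/51 307/51; 307/51 191/51]

x' = [168/17, 94/17]
P' = [608/51 307/51; 307/51 191/51]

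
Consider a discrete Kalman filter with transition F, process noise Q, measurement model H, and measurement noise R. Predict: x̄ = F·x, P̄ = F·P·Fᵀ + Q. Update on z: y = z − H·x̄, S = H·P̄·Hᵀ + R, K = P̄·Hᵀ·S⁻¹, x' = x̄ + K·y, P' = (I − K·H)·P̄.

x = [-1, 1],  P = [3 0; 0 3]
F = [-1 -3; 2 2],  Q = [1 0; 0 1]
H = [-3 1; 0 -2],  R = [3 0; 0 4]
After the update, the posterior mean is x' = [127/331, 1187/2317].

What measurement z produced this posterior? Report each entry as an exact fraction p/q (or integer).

z = [-1, -2]

x̄ = F·x = [-2, 0]
P̄ = F·P·Fᵀ + Q = [31 -24; -24 25]
S = H·P̄·Hᵀ + R = [451 -194; -194 104]
K = P̄·Hᵀ·S⁻¹ = [-102/331 -75/662; 97/2317 -933/2317]
x' − x̄ = [789/331, 1187/2317] = K·y
y = (KᵀK)⁻¹·Kᵀ·(x' − x̄) = [-7, -2]
z = y + H·x̄ = [-7, -2] + [6, 0] = [-1, -2]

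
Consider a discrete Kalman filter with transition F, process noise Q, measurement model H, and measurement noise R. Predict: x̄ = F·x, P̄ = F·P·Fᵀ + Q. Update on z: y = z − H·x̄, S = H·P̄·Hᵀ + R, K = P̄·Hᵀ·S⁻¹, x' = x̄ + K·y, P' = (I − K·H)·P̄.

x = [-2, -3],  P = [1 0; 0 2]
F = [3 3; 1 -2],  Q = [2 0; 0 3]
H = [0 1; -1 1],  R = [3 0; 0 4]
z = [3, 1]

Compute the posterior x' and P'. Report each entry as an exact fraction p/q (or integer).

x' = [-311/168, 9/8]
P' = [739/168 11/8; 11/8 15/8]

x̄ = F·x = [-15, 4]
P̄ = F·P·Fᵀ + Q = [29 -9; -9 12]
y = z − H·x̄ = [-1, -18]
S = H·P̄·Hᵀ + R = [15 21; 21 63]
K = P̄·Hᵀ·S⁻¹ = [11/24 -127/168; 5/8 1/8]
x' = x̄ + K·y = [-311/168, 9/8]
P' = (I − K·H)·P̄ = [739/168 11/8; 11/8 15/8]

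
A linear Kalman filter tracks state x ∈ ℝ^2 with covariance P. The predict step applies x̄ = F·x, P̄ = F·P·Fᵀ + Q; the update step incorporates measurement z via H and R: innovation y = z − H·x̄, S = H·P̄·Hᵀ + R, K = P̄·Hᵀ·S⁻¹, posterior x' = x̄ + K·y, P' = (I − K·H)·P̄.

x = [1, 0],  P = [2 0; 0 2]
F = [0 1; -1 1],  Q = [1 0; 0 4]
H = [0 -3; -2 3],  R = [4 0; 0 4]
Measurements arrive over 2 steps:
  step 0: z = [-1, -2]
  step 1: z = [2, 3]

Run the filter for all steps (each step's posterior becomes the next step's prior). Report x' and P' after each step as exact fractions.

step 0: x̄ = F·x = [0, -1]
step 0: P̄ = F·P·Fᵀ + Q = [3 2; 2 8]
step 0: y = z − H·x̄ = [-4, 1]
step 0: S = H·P̄·Hᵀ + R = [76 -60; -60 64]
step 0: K = P̄·Hᵀ·S⁻¹ = [-24/79 -45/158; -21/79 5/79]
step 0: x' = x̄ + K·y = [147/158, 10/79]
step 0: P' = (I − K·H)·P̄ = [93/79 32/79; 32/79 28/79]
step 1: x̄ = F·x = [10/79, -127/158]
step 1: P̄ = F·P·Fᵀ + Q = [107/79 -4/79; -4/79 373/79]
step 1: y = z − H·x̄ = [-65/158, 895/158]
step 1: S = H·P̄·Hᵀ + R = [3673/79 -3381/79; -3381/79 4149/79]
step 1: K = P̄·Hᵀ·S⁻¹ = [-1507/8034 -4997/24102; -878/4017 1127/12051]
step 1: x' = x̄ + K·y = [-23395/24102, -2219/12051]
step 1: P' = (I − K·H)·P̄ = [9518/12051 3014/12051; 3014/12051 3512/12051]

step 0: x' = [147/158, 10/79], P' = [93/79 32/79; 32/79 28/79]
step 1: x' = [-23395/24102, -2219/12051], P' = [9518/12051 3014/12051; 3014/12051 3512/12051]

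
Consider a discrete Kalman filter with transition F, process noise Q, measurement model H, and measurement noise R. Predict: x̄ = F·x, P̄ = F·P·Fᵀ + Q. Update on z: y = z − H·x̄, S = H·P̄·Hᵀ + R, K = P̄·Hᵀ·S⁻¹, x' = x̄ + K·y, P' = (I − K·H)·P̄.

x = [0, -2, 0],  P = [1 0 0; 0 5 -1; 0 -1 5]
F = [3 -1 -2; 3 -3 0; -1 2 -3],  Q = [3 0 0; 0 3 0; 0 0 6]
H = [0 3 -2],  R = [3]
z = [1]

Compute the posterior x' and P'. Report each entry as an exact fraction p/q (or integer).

x' = [377/226, 587/452, 321/226]
P' = [3702/113 3303/226 2475/113; 3303/226 4089/452 3003/226; 2475/113 3003/226 2289/113]

x̄ = F·x = [2, 6, -4]
P̄ = F·P·Fᵀ + Q = [33 18 18; 18 57 -42; 18 -42 84]
y = z − H·x̄ = [-25]
S = H·P̄·Hᵀ + R = [1356]
K = P̄·Hᵀ·S⁻¹ = [3/226; 85/452; -49/226]
x' = x̄ + K·y = [377/226, 587/452, 321/226]
P' = (I − K·H)·P̄ = [3702/113 3303/226 2475/113; 3303/226 4089/452 3003/226; 2475/113 3003/226 2289/113]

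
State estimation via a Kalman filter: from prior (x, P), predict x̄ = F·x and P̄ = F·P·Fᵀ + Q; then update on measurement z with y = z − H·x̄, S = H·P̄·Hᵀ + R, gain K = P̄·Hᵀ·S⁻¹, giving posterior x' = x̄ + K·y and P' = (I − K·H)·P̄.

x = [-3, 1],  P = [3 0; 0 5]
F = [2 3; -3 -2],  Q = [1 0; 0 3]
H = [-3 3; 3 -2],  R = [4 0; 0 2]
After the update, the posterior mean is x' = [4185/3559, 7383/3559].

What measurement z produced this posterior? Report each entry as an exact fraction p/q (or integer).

x̄ = F·x = [-3, 7]
P̄ = F·P·Fᵀ + Q = [58 -48; -48 50]
S = H·P̄·Hᵀ + R = [1840 -1542; -1542 1300]
K = P̄·Hᵀ·S⁻¹ = [735/3559 1611/3559; 1488/3559 1097/3559]
x' − x̄ = [14862/3559, -17530/3559] = K·y
y = (KᵀK)⁻¹·Kᵀ·(x' − x̄) = [-28, 22]
z = y + H·x̄ = [-28, 22] + [30, -23] = [2, -1]

z = [2, -1]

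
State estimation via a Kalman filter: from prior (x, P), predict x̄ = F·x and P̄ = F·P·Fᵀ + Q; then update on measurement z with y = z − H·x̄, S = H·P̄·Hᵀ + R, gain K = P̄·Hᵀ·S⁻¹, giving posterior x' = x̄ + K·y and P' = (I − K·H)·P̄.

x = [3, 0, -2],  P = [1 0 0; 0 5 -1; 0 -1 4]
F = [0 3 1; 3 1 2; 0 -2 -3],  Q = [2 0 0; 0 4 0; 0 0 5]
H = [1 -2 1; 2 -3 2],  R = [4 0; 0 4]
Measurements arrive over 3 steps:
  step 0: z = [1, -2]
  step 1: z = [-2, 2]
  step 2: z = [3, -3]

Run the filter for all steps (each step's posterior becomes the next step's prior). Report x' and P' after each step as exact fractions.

step 0: x' = [-2996/537, 7016/3759, 10077/1253], P' = [21037/537 4664/537 -4511/179; 4664/537 17260/3759 -1992/1253; -4511/179 -1992/1253 28781/1253]
step 1: x' = [224816801/75704129, 57939782/75704129, -115834887/75704129], P' = [1261638770/75704129 -502691748/75704129 -2099163546/75704129; -502691748/75704129 1024731076/75704129 2128774756/75704129; -2099163546/75704129 2128774756/75704129 5576885126/75704129]
step 2: x' = [944240505473/1742243137557, -4199625059789/1742243137557, -2844610575032/580747712519], P' = [29382578005354/1742243137557 -8351955065476/1742243137557 -14547870174502/580747712519; -8351955065476/1742243137557 17404954244140/1742243137557 11974163231468/580747712519; -14547870174502/580747712519 11974163231468/580747712519 34320695123162/580747712519]

step 0: x̄ = F·x = [-2, 5, 6]
step 0: P̄ = F·P·Fᵀ + Q = [45 16 -31; 16 30 -27; -31 -27 49]
step 0: y = z − H·x̄ = [7, 5]
step 0: S = H·P̄·Hᵀ + R = [200 321; 321 534]
step 0: K = P̄·Hᵀ·S⁻¹ = [-152/179 254/537; -654/1253 391/3759; 297/1253 96/1253]
step 0: x' = x̄ + K·y = [-2996/537, 7016/3759, 10077/1253]
step 0: P' = (I − K·H)·P̄ = [21037/537 4664/537 -4511/179; 4664/537 17260/3759 -1992/1253; -4511/179 -1992/1253 28781/1253]
step 1: x̄ = F·x = [17093/1253, 4562/3759, -104725/3759]
step 1: P̄ = F·P·Fᵀ + Q = [71115/1253 64091/1253 -98951/1253; 64091/1253 738211/3759 145945/3759; -98951/1253 145945/3759 793210/3759]
step 1: y = z − H·x̄ = [55052/3759, 128096/3759]
step 1: S = H·P̄·Hᵀ + R = [2027857/3759 2887438/3759; 2887438/3759 4251715/3759]
step 1: K = P̄·Hᵀ·S⁻¹ = [41964680/75704129 -41743577/75704129; -105844786/75704129 44493197/75704129; -194956983/75704129 142279723/75704129]
step 1: x' = x̄ + K·y = [224816801/75704129, 57939782/75704129, -115834887/75704129]
step 1: P' = (I − K·H)·P̄ = [1261638770/75704129 -502691748/75704129 -2099163546/75704129; -502691748/75704129 1024731076/75704129 2128774756/75704129; -2099163546/75704129 2128774756/75704129 5576885126/75704129]
step 2: x̄ = F·x = [57984459/75704129, 500720411/75704129, 231625097/75704129]
step 2: P̄ = F·P·Fᵀ + Q = [27723521604/75704129 18307670402/75704129 -46295564150/75704129; 18307670402/75704129 15298823010/75704129 -28503573798/75704129; -46295564150/75704129 -28503573798/75704129 80214708155/75704129]
step 2: y = z − H·x̄ = [938943653/75704129, 695829734/75704129]
step 2: S = H·P̄·Hᵀ + R = [117628823599/75704129 193858464750/75704129; 193858464750/75704129 321731470194/75704129]
step 2: K = P̄·Hᵀ·S⁻¹ = [203573134400/580747712519 -866549959969/1742243137557; -603281154946/580747712519 731551631359/1742243137557; -1043875378569/580747712519 905790050729/580747712519]
step 2: x' = x̄ + K·y = [944240505473/1742243137557, -4199625059789/1742243137557, -2844610575032/580747712519]
step 2: P' = (I − K·H)·P̄ = [29382578005354/1742243137557 -8351955065476/1742243137557 -14547870174502/580747712519; -8351955065476/1742243137557 17404954244140/1742243137557 11974163231468/580747712519; -14547870174502/580747712519 11974163231468/580747712519 34320695123162/580747712519]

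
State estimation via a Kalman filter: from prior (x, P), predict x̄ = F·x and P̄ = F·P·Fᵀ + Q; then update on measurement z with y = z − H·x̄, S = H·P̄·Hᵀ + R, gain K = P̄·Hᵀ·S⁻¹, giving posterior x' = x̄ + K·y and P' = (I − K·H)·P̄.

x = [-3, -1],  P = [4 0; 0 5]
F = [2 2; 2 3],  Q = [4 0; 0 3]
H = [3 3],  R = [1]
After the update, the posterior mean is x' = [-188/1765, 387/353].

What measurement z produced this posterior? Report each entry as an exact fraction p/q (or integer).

z = [3]

x̄ = F·x = [-8, -9]
P̄ = F·P·Fᵀ + Q = [40 46; 46 64]
S = H·P̄·Hᵀ + R = [1765]
K = P̄·Hᵀ·S⁻¹ = [258/1765; 66/353]
x' − x̄ = [13932/1765, 3564/353] = K·y
y = (KᵀK)⁻¹·Kᵀ·(x' − x̄) = [54]
z = y + H·x̄ = [54] + [-51] = [3]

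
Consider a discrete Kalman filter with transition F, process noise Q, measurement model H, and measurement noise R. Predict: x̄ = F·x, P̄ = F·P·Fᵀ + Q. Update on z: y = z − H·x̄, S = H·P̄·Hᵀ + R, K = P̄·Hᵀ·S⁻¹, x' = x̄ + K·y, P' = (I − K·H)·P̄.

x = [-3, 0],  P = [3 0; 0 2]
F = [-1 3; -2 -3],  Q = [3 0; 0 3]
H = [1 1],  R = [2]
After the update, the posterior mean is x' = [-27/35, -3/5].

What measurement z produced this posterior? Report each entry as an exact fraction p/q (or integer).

z = [-2]

x̄ = F·x = [3, 6]
P̄ = F·P·Fᵀ + Q = [24 -12; -12 33]
S = H·P̄·Hᵀ + R = [35]
K = P̄·Hᵀ·S⁻¹ = [12/35; 3/5]
x' − x̄ = [-132/35, -33/5] = K·y
y = (KᵀK)⁻¹·Kᵀ·(x' − x̄) = [-11]
z = y + H·x̄ = [-11] + [9] = [-2]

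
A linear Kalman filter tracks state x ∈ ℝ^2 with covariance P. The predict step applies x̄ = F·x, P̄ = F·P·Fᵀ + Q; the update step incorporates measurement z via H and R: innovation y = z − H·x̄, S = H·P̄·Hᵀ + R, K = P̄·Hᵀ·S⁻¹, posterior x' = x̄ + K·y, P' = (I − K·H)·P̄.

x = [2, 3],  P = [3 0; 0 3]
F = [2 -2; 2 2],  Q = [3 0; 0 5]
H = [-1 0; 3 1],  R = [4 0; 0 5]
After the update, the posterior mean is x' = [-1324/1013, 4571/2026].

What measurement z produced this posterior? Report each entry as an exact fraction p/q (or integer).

z = [-2, -3]

x̄ = F·x = [-2, 10]
P̄ = F·P·Fᵀ + Q = [27 0; 0 29]
S = H·P̄·Hᵀ + R = [31 -81; -81 277]
K = P̄·Hᵀ·S⁻¹ = [-459/1013 162/1013; 2349/2026 899/2026]
x' − x̄ = [702/1013, -15689/2026] = K·y
y = (KᵀK)⁻¹·Kᵀ·(x' − x̄) = [-4, -7]
z = y + H·x̄ = [-4, -7] + [2, 4] = [-2, -3]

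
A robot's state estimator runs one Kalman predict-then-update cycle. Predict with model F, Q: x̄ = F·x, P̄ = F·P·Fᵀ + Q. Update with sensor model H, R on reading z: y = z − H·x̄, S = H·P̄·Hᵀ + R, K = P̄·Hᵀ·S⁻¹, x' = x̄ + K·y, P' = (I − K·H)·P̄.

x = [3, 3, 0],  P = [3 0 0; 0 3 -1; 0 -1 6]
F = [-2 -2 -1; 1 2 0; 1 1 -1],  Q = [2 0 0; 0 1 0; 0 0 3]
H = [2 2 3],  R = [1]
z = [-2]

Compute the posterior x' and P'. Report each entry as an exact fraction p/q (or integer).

x̄ = F·x = [-12, 9, 6]
P̄ = F·P·Fᵀ + Q = [28 -16 -7; -16 16 11; -7 11 17]
y = z − H·x̄ = [-14]
S = H·P̄·Hᵀ + R = [250]
K = P̄·Hᵀ·S⁻¹ = [3/250; 33/250; 59/250]
x' = x̄ + K·y = [-1521/125, 894/125, 337/125]
P' = (I − K·H)·P̄ = [6991/250 -4099/250 -1927/250; -4099/250 2911/250 803/250; -1927/250 803/250 769/250]

x' = [-1521/125, 894/125, 337/125]
P' = [6991/250 -4099/250 -1927/250; -4099/250 2911/250 803/250; -1927/250 803/250 769/250]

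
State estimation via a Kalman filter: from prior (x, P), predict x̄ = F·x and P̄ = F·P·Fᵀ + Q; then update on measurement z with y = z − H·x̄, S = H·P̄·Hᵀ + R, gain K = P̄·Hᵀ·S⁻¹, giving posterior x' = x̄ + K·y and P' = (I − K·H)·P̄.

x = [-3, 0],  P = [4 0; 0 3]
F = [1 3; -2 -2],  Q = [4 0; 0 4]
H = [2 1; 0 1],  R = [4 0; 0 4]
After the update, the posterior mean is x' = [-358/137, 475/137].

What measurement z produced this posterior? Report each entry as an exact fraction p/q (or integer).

z = [-2, 3]

x̄ = F·x = [-3, 6]
P̄ = F·P·Fᵀ + Q = [35 -26; -26 32]
S = H·P̄·Hᵀ + R = [72 -20; -20 36]
K = P̄·Hᵀ·S⁻¹ = [133/274 -62/137; -5/137 119/137]
x' − x̄ = [53/137, -347/137] = K·y
y = (KᵀK)⁻¹·Kᵀ·(x' − x̄) = [-2, -3]
z = y + H·x̄ = [-2, -3] + [0, 6] = [-2, 3]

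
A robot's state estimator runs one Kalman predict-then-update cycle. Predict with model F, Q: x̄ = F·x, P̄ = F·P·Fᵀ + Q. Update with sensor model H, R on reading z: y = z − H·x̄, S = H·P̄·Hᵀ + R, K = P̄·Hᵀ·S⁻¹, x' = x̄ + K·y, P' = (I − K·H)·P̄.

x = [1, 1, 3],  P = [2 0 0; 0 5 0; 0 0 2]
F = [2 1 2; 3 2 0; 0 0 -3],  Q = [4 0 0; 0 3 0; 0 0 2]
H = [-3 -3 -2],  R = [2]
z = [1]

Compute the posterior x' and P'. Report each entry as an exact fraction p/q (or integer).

x' = [5427/928, -85/928, -2113/232]
P' = [9511/928 -1697/928 -2901/232; -1697/928 2327/928 -189/232; -2901/232 -189/232 1159/58]

x̄ = F·x = [9, 5, -9]
P̄ = F·P·Fᵀ + Q = [25 22 -12; 22 41 0; -12 0 20]
y = z − H·x̄ = [25]
S = H·P̄·Hᵀ + R = [928]
K = P̄·Hᵀ·S⁻¹ = [-117/928; -189/928; -1/232]
x' = x̄ + K·y = [5427/928, -85/928, -2113/232]
P' = (I − K·H)·P̄ = [9511/928 -1697/928 -2901/232; -1697/928 2327/928 -189/232; -2901/232 -189/232 1159/58]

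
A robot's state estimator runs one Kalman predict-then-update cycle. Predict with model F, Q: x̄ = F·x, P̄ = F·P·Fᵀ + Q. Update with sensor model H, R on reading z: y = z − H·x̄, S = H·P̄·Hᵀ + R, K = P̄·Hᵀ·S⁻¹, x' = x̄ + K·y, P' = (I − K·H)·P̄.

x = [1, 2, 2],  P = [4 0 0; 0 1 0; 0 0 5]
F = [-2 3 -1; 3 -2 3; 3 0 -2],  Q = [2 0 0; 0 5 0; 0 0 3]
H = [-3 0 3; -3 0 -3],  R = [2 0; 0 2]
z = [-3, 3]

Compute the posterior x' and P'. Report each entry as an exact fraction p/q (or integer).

x̄ = F·x = [2, 5, -1]
P̄ = F·P·Fᵀ + Q = [32 -45 -14; -45 90 6; -14 6 59]
y = z − H·x̄ = [6, 6]
S = H·P̄·Hᵀ + R = [1073 -243; -243 569]
K = P̄·Hᵀ·S⁻¹ = [-3273/19696 -3267/19696; 3609/17234 5085/17234; 45903/275744 -45819/275744]
x' = x̄ + K·y = [19/2462, 9881/1231, -4915/4924]
P' = (I − K·H)·P̄ = [545/4924 -207/1231 -1/9848; -207/1231 201969/8617 -246/8617; -1/9848 -246/8617 15287/137872]

x' = [19/2462, 9881/1231, -4915/4924]
P' = [545/4924 -207/1231 -1/9848; -207/1231 201969/8617 -246/8617; -1/9848 -246/8617 15287/137872]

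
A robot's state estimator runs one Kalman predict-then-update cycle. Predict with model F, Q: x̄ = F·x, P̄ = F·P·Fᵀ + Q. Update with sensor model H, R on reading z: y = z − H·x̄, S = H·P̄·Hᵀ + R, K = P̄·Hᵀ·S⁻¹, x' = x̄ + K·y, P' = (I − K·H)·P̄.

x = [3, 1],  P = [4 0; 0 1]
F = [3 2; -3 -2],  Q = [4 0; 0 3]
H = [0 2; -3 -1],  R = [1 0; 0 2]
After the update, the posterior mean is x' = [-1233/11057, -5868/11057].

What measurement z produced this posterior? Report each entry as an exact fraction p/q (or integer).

x̄ = F·x = [11, -11]
P̄ = F·P·Fᵀ + Q = [44 -40; -40 43]
S = H·P̄·Hᵀ + R = [173 154; 154 201]
K = P̄·Hᵀ·S⁻¹ = [-1912/11057 -3596/11057; 5428/11057 77/11057]
x' − x̄ = [-122860/11057, 115759/11057] = K·y
y = (KᵀK)⁻¹·Kᵀ·(x' − x̄) = [21, 23]
z = y + H·x̄ = [21, 23] + [-22, -22] = [-1, 1]

z = [-1, 1]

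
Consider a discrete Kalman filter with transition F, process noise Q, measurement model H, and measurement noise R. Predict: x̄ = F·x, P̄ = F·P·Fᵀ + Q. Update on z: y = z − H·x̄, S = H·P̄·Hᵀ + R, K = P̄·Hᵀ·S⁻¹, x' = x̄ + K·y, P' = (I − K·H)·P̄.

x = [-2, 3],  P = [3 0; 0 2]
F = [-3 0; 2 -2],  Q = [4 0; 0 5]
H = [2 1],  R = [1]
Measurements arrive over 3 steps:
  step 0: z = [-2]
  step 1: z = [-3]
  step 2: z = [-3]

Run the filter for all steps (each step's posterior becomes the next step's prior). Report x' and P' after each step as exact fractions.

step 0: x' = [146/39, -368/39], P' = [241/39 -460/39; -460/39 1829/78]
step 1: x' = [-3607/253, 26089/1012], P' = [13819/253 -27527/253; -27527/253 220301/1012]
step 2: x' = [256898/6539, -1062541/13078], P' = [3212029/6539 -6421368/6539; -6421368/6539 12843642/6539]

step 0: x̄ = F·x = [6, -10]
step 0: P̄ = F·P·Fᵀ + Q = [31 -18; -18 25]
step 0: y = z − H·x̄ = [-4]
step 0: S = H·P̄·Hᵀ + R = [78]
step 0: K = P̄·Hᵀ·S⁻¹ = [22/39; -11/78]
step 0: x' = x̄ + K·y = [146/39, -368/39]
step 0: P' = (I − K·H)·P̄ = [241/39 -460/39; -460/39 1829/78]
step 1: x̄ = F·x = [-146/13, 1028/39]
step 1: P̄ = F·P·Fᵀ + Q = [775/13 -1402/13; -1402/13 8497/39]
step 1: y = z − H·x̄ = [-269/39]
step 1: S = H·P̄·Hᵀ + R = [1012/39]
step 1: K = P̄·Hᵀ·S⁻¹ = [111/253; 85/1012]
step 1: x' = x̄ + K·y = [-3607/253, 26089/1012]
step 1: P' = (I − K·H)·P̄ = [13819/253 -27527/253; -27527/253 220301/1012]
step 2: x̄ = F·x = [10821/253, -40517/506]
step 2: P̄ = F·P·Fᵀ + Q = [125383/253 -248076/253; -248076/253 497058/253]
step 2: y = z − H·x̄ = [-4285/506]
step 2: S = H·P̄·Hᵀ + R = [6539/253]
step 2: K = P̄·Hᵀ·S⁻¹ = [2690/6539; 906/6539]
step 2: x' = x̄ + K·y = [256898/6539, -1062541/13078]
step 2: P' = (I − K·H)·P̄ = [3212029/6539 -6421368/6539; -6421368/6539 12843642/6539]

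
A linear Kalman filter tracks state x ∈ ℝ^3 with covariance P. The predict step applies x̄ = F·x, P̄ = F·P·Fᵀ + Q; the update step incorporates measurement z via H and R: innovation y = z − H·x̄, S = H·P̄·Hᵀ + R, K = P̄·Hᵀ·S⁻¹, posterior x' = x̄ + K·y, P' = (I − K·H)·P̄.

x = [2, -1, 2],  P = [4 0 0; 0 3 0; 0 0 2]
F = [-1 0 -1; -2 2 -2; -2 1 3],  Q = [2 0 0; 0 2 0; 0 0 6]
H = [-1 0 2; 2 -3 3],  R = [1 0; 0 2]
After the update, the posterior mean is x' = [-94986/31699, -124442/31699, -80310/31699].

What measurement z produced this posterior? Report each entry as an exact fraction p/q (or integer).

x̄ = F·x = [-4, -10, 1]
P̄ = F·P·Fᵀ + Q = [8 12 2; 12 38 10; 2 10 43]
S = H·P̄·Hᵀ + R = [173 220; 220 463]
K = P̄·Hᵀ·S⁻¹ = [1228/31699 -1542/31699; 16904/31699 -12140/31699; 16232/31699 -661/31699]
x' − x̄ = [31810/31699, 192548/31699, -112009/31699] = K·y
y = (KᵀK)⁻¹·Kᵀ·(x' − x̄) = [-8, -27]
z = y + H·x̄ = [-8, -27] + [6, 25] = [-2, -2]

z = [-2, -2]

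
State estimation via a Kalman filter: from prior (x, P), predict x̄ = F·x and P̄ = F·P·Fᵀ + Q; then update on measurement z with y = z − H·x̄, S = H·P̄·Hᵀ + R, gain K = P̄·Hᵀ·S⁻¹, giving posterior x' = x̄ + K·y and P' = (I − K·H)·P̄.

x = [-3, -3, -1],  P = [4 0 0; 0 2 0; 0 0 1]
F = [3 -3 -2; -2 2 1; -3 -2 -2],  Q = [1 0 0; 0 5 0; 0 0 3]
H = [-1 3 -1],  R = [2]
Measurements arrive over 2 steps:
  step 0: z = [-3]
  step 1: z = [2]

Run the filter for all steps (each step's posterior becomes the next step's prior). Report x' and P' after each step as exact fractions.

step 0: x̄ = F·x = [2, -1, 17]
step 0: P̄ = F·P·Fᵀ + Q = [59 -38 -20; -38 30 14; -20 14 51]
step 0: y = z − H·x̄ = [19]
step 0: S = H·P̄·Hᵀ + R = [486]
step 0: K = P̄·Hᵀ·S⁻¹ = [-17/54; 19/81; 11/486]
step 0: x' = x̄ + K·y = [-215/54, 280/81, 8471/486]
step 0: P' = (I − K·H)·P̄ = [65/6 -19/9 -893/54; -19/9 88/27 925/81; -893/54 925/81 24665/486]
step 1: x̄ = F·x = [-27787/486, 15701/486, -14497/486]
step 1: P̄ = F·P·Fᵀ + Q = [342299/486 -197845/486 113201/486; -197845/486 117047/486 -63361/486; 113201/486 -63361/486 89483/486]
step 1: y = z − H·x̄ = [-88415/486]
step 1: S = H·P̄·Hᵀ + R = [3279815/486]
step 1: K = P̄·Hᵀ·S⁻¹ = [-209807/655963; 612347/3279815; -392767/3279815]
step 1: x' = x̄ + K·y = [664284/655963, -1088183/655963, -5276125/655963]
step 1: P' = (I − K·H)·P̄ = [9137022/655963 -2683771/655963 -16768721/655963; -2683771/655963 18361436/3279815 67278469/3279815; -16768721/655963 67278469/3279815 286464546/3279815]

step 0: x' = [-215/54, 280/81, 8471/486], P' = [65/6 -19/9 -893/54; -19/9 88/27 925/81; -893/54 925/81 24665/486]
step 1: x' = [664284/655963, -1088183/655963, -5276125/655963], P' = [9137022/655963 -2683771/655963 -16768721/655963; -2683771/655963 18361436/3279815 67278469/3279815; -16768721/655963 67278469/3279815 286464546/3279815]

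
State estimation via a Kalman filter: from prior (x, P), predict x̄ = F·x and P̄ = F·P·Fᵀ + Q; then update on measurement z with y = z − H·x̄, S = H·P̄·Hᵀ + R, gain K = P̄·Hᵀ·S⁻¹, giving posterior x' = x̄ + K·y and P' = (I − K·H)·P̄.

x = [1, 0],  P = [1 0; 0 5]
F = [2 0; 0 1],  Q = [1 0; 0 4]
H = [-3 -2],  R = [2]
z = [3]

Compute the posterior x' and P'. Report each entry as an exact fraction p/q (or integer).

x̄ = F·x = [2, 0]
P̄ = F·P·Fᵀ + Q = [5 0; 0 9]
y = z − H·x̄ = [9]
S = H·P̄·Hᵀ + R = [83]
K = P̄·Hᵀ·S⁻¹ = [-15/83; -18/83]
x' = x̄ + K·y = [31/83, -162/83]
P' = (I − K·H)·P̄ = [190/83 -270/83; -270/83 423/83]

x' = [31/83, -162/83]
P' = [190/83 -270/83; -270/83 423/83]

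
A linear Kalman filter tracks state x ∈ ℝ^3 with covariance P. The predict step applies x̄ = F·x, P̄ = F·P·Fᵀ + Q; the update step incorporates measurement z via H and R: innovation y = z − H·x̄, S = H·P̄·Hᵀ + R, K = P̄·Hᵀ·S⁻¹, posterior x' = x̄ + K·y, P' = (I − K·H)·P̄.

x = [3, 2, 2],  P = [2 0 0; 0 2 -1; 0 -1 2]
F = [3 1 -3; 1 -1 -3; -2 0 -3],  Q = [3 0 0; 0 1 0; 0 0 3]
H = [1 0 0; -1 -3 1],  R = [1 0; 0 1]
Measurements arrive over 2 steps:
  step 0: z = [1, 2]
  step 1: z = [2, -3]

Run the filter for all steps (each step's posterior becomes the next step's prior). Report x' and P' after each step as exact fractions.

step 0: x̄ = F·x = [5, -5, -12]
step 0: P̄ = F·P·Fᵀ + Q = [47 22 9; 22 17 11; 9 11 29]
step 0: y = z − H·x̄ = [-4, 4]
step 0: S = H·P̄·Hᵀ + R = [48 -104; -104 278]
step 0: K = P̄·Hᵀ·S⁻¹ = [1125/1264 -13/316; -83/632 -43/158; 575/1264 39/316]
step 0: x' = x̄ + K·y = [403/316, -879/158, -4211/316]
step 0: P' = (I − K·H)·P̄ = [1125/1264 -83/632 575/1264; -83/632 953/316 5463/632; 575/1264 5463/632 33509/1264]
step 1: x̄ = F·x = [3021/79, 7397/158, 11827/316]
step 1: P̄ = F·P·Fᵀ + Q = [30301/158 18411/79 65165/316; 18411/79 92555/316 166751/632; 65165/316 166751/632 316773/1264]
step 1: y = z − H·x̄ = [-2863/79, 43691/316]
step 1: S = H·P̄·Hᵀ + R = [30459/158 -216369/316; -216369/316 3137549/1264]
step 1: K = P̄·Hᵀ·S⁻¹ = [18225113/24500211 -576984/8166737; -1747585/8166737 -3271682/8166737; 765896/24500211 -2387741/8166737]
step 1: x' = x̄ + K·y = [37087126/24500211, -6680404/8166737, -101188043/24500211]
step 1: P' = (I − K·H)·P̄ = [18225113/24500211 -1747585/8166737 765896/24500211; -1747585/8166737 25247733/8166737 70723932/8166737; 765896/24500211 70723932/8166737 630118061/24500211]

step 0: x' = [403/316, -879/158, -4211/316], P' = [1125/1264 -83/632 575/1264; -83/632 953/316 5463/632; 575/1264 5463/632 33509/1264]
step 1: x' = [37087126/24500211, -6680404/8166737, -101188043/24500211], P' = [18225113/24500211 -1747585/8166737 765896/24500211; -1747585/8166737 25247733/8166737 70723932/8166737; 765896/24500211 70723932/8166737 630118061/24500211]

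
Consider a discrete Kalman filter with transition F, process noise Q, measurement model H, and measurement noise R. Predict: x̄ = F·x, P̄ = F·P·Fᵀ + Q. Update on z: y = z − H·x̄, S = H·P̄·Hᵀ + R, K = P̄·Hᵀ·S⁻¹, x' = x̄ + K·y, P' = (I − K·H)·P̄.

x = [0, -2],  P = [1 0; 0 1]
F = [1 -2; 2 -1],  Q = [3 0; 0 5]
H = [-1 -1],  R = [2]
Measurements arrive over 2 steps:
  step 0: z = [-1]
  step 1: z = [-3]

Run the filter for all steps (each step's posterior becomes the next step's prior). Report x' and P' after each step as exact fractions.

step 0: x̄ = F·x = [4, 2]
step 0: P̄ = F·P·Fᵀ + Q = [8 4; 4 10]
step 0: y = z − H·x̄ = [5]
step 0: S = H·P̄·Hᵀ + R = [28]
step 0: K = P̄·Hᵀ·S⁻¹ = [-3/7; -1/2]
step 0: x' = x̄ + K·y = [13/7, -1/2]
step 0: P' = (I − K·H)·P̄ = [20/7 -2; -2 3]
step 1: x̄ = F·x = [20/7, 59/14]
step 1: P̄ = F·P·Fᵀ + Q = [181/7 152/7; 152/7 192/7]
step 1: y = z − H·x̄ = [57/14]
step 1: S = H·P̄·Hᵀ + R = [691/7]
step 1: K = P̄·Hᵀ·S⁻¹ = [-333/691; -344/691]
step 1: x' = x̄ + K·y = [1237/1382, 3023/1382]
step 1: P' = (I − K·H)·P̄ = [2026/691 -1360/691; -1360/691 2048/691]

step 0: x' = [13/7, -1/2], P' = [20/7 -2; -2 3]
step 1: x' = [1237/1382, 3023/1382], P' = [2026/691 -1360/691; -1360/691 2048/691]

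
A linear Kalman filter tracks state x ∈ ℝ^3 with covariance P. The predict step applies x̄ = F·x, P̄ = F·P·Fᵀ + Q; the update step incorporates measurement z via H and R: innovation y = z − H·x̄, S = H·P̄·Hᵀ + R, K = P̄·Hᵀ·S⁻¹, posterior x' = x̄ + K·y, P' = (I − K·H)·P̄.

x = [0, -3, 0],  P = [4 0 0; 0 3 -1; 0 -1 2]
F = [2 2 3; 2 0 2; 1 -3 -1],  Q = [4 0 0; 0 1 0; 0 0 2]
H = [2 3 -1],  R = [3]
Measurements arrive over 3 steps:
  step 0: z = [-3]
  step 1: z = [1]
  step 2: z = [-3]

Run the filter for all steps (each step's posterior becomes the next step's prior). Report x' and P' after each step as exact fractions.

step 0: x̄ = F·x = [-6, 0, 9]
step 0: P̄ = F·P·Fᵀ + Q = [38 24 -5; 24 25 10; -5 10 29]
step 0: y = z − H·x̄ = [18]
step 0: S = H·P̄·Hᵀ + R = [657]
step 0: K = P̄·Hᵀ·S⁻¹ = [17/73; 113/657; -1/73]
step 0: x' = x̄ + K·y = [-132/73, 226/73, 639/73]
step 0: P' = (I − K·H)·P̄ = [173/73 -169/73 -212/73; -169/73 3656/657 843/73; -212/73 843/73 2108/73]
step 1: x̄ = F·x = [2105/73, 1014/73, -1449/73]
step 1: P̄ = F·P·Fᵀ + Q = [250208/657 13916/73 -51673/219; 13916/73 7501/73 -7914/73; -51673/219 -7914/73 12579/73]
step 1: y = z − H·x̄ = [-8628/73]
step 1: S = H·P̄·Hᵀ + R = [4273955/657]
step 1: K = P̄·Hᵀ·S⁻¹ = [1031167/4273955; 524241/4273955; -636927/4273955]
step 1: x' = x̄ + K·y = [1366663/4273955, -2593986/4273955, -9555543/4273955]
step 1: P' = (I − K·H)·P̄ = [9242543/4273955 -8056011/4273955 -8776448/4273955; -8056011/4273955 20855102/4273955 44880561/4273955; -8776448/4273955 44880561/4273955 118999568/4273955]
step 2: x̄ = F·x = [-6224255/854791, -467936/122113, 18704164/4273955]
step 2: P̄ = F·P·Fᵀ + Q = [315456756/854791 23157180/122113 -186776561/854791; 23157180/122113 12772309/122113 -12584610/122113; -186776561/854791 -12584610/122113 659658267/4273955]
step 2: y = z − H·x̄ = [117258129/4273955]
step 2: S = H·P̄·Hᵀ + R = [27109207507/4273955]
step 2: K = P̄·Hᵀ·S⁻¹ = [6519954265/27109207507; 3402556395/27109207507; -3848807927/27109207507]
step 2: x' = x̄ + K·y = [-18520425128/27109207507, -10531392503/27109207507, 13044369143/27109207507]
step 2: P' = (I − K·H)·P̄ = [58285515817/27109207507 -49711368765/27109207507 -52122937456/27109207507; -49711368765/27109207507 126641741596/27109207507 270294818073/27109207507; -52122937456/27109207507 270294818073/27109207507 718185003088/27109207507]

step 0: x' = [-132/73, 226/73, 639/73], P' = [173/73 -169/73 -212/73; -169/73 3656/657 843/73; -212/73 843/73 2108/73]
step 1: x' = [1366663/4273955, -2593986/4273955, -9555543/4273955], P' = [9242543/4273955 -8056011/4273955 -8776448/4273955; -8056011/4273955 20855102/4273955 44880561/4273955; -8776448/4273955 44880561/4273955 118999568/4273955]
step 2: x' = [-18520425128/27109207507, -10531392503/27109207507, 13044369143/27109207507], P' = [58285515817/27109207507 -49711368765/27109207507 -52122937456/27109207507; -49711368765/27109207507 126641741596/27109207507 270294818073/27109207507; -52122937456/27109207507 270294818073/27109207507 718185003088/27109207507]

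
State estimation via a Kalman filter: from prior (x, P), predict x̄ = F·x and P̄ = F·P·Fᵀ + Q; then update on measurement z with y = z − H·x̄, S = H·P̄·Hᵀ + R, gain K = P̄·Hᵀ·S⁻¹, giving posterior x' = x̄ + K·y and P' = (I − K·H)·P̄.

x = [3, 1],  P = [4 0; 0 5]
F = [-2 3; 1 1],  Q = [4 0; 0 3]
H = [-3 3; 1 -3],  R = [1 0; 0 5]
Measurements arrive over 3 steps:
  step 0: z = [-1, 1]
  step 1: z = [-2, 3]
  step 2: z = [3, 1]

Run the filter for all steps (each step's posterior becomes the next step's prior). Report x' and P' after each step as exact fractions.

step 0: x̄ = F·x = [-3, 4]
step 0: P̄ = F·P·Fᵀ + Q = [65 7; 7 12]
step 0: y = z − H·x̄ = [-22, 16]
step 0: S = H·P̄·Hᵀ + R = [568 -219; -219 136]
step 0: K = P̄·Hᵀ·S⁻¹ = [-14028/29287 -13114/29287; -4311/29287 -13187/29287]
step 0: x' = x̄ + K·y = [10931/29287, 998/29287]
step 0: P' = (I − K·H)·P̄ = [39799/29287 35123/29287; 35123/29287 33686/29287]
step 1: x̄ = F·x = [-18868/29287, 11929/29287]
step 1: P̄ = F·P·Fᵀ + Q = [158042/29287 56583/29287; 56583/29287 231592/29287]
step 1: y = z − H·x̄ = [-150965/29287, 142516/29287]
step 1: S = H·P̄·Hᵀ + R = [2517499/29287 -1879458/29287; -1879458/29287 2049307/29287]
step 1: K = P̄·Hᵀ·S⁻¹ = [-22049535/55545667 -20539357/55545667; -4217415/55545667 -21165843/55545667]
step 1: x' = x̄ + K·y = [-22075139/55545667, -58633010/55545667]
step 1: P' = (I − K·H)·P̄ = [62373160/55545667 55023315/55545667; 55023315/55545667 53617510/55545667]
step 2: x̄ = F·x = [-131748752/55545667, -80708149/55545667]
step 2: P̄ = F·P·Fᵀ + Q = [293953118/55545667 91129525/55545667; 91129525/55545667 392674301/55545667]
step 2: y = z − H·x̄ = [13515192/55545667, -54830028/55545667]
step 2: S = H·P̄·Hᵀ + R = [4594860988/55545667 -3322373763/55545667; -3322373763/55545667 3558973012/55545667]
step 2: K = P̄·Hᵀ·S⁻¹ = [-37756464117/95683770061 -34693545679/95683770061; -7048198434/95683770061 -35801003600/95683770061]
step 2: x' = x̄ + K·y = [-201892526972/95683770061, -105404219851/95683770061]
step 2: P' = (I − K·H)·P̄ = [105612096256/95683770061 93026608217/95683770061; 93026608217/95683770061 90677208739/95683770061]

step 0: x' = [10931/29287, 998/29287], P' = [39799/29287 35123/29287; 35123/29287 33686/29287]
step 1: x' = [-22075139/55545667, -58633010/55545667], P' = [62373160/55545667 55023315/55545667; 55023315/55545667 53617510/55545667]
step 2: x' = [-201892526972/95683770061, -105404219851/95683770061], P' = [105612096256/95683770061 93026608217/95683770061; 93026608217/95683770061 90677208739/95683770061]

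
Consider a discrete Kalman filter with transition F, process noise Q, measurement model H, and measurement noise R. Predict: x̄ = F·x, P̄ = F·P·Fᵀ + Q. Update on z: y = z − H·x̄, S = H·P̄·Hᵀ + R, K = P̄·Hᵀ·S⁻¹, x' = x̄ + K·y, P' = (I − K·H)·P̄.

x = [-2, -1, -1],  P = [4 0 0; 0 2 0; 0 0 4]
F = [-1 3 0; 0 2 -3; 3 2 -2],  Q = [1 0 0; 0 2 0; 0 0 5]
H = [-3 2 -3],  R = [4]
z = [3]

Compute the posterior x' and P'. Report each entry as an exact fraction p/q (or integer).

x̄ = F·x = [-1, 1, -6]
P̄ = F·P·Fᵀ + Q = [23 12 0; 12 46 32; 0 32 65]
y = z − H·x̄ = [-20]
S = H·P̄·Hᵀ + R = [452]
K = P̄·Hᵀ·S⁻¹ = [-45/452; -10/113; -131/452]
x' = x̄ + K·y = [112/113, 313/113, -23/113]
P' = (I − K·H)·P̄ = [8371/452 906/113 -5895/452; 906/113 4798/113 2306/113; -5895/452 2306/113 12219/452]

x' = [112/113, 313/113, -23/113]
P' = [8371/452 906/113 -5895/452; 906/113 4798/113 2306/113; -5895/452 2306/113 12219/452]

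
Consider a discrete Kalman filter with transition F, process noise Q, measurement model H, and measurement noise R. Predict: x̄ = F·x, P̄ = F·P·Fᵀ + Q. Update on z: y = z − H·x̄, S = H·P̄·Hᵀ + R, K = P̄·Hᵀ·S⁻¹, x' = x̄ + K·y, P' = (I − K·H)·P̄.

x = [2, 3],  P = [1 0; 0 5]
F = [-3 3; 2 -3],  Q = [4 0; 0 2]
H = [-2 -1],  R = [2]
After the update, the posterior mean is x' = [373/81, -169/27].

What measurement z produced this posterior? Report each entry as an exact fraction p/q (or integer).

z = [-3]

x̄ = F·x = [3, -5]
P̄ = F·P·Fᵀ + Q = [58 -51; -51 51]
S = H·P̄·Hᵀ + R = [81]
K = P̄·Hᵀ·S⁻¹ = [-65/81; 17/27]
x' − x̄ = [130/81, -34/27] = K·y
y = (KᵀK)⁻¹·Kᵀ·(x' − x̄) = [-2]
z = y + H·x̄ = [-2] + [-1] = [-3]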